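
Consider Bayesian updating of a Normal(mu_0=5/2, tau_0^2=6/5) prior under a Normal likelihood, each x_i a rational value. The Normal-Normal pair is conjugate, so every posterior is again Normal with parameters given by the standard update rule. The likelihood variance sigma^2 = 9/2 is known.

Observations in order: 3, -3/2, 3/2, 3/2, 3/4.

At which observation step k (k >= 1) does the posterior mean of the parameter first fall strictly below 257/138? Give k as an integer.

k = 3

obs 1: x=3 → posterior Normal(99/38, 18/19)
obs 2: x=-3/2 → posterior Normal(87/46, 18/23)
obs 3: x=3/2 → posterior Normal(11/6, 2/3)
obs 4: x=3/2 → posterior Normal(111/62, 18/31)
obs 5: x=3/4 → posterior Normal(117/70, 18/35)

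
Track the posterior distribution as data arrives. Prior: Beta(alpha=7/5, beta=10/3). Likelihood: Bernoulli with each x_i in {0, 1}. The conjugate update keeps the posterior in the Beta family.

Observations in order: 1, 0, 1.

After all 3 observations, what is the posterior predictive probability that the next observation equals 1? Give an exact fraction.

obs 1: x=1 → posterior Beta(12/5, 10/3)
obs 2: x=0 → posterior Beta(12/5, 13/3)
obs 3: x=1 → posterior Beta(17/5, 13/3)

51/116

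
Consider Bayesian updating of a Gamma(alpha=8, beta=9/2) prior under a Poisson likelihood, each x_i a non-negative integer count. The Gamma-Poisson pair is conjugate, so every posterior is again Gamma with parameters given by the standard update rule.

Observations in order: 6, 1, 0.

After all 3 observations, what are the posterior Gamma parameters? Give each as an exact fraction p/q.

obs 1: x=6 → posterior Gamma(14, 11/2)
obs 2: x=1 → posterior Gamma(15, 13/2)
obs 3: x=0 → posterior Gamma(15, 15/2)

alpha=15, beta=15/2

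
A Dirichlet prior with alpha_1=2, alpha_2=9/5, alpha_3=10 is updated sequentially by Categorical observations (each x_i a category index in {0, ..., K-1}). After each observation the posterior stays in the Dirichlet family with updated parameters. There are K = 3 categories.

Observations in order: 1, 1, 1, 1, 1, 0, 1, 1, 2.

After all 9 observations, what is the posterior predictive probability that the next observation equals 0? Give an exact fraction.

5/38

obs 1: x=1 → posterior Dirichlet(2, 14/5, 10)
obs 2: x=1 → posterior Dirichlet(2, 19/5, 10)
obs 3: x=1 → posterior Dirichlet(2, 24/5, 10)
obs 4: x=1 → posterior Dirichlet(2, 29/5, 10)
obs 5: x=1 → posterior Dirichlet(2, 34/5, 10)
obs 6: x=0 → posterior Dirichlet(3, 34/5, 10)
obs 7: x=1 → posterior Dirichlet(3, 39/5, 10)
obs 8: x=1 → posterior Dirichlet(3, 44/5, 10)
obs 9: x=2 → posterior Dirichlet(3, 44/5, 11)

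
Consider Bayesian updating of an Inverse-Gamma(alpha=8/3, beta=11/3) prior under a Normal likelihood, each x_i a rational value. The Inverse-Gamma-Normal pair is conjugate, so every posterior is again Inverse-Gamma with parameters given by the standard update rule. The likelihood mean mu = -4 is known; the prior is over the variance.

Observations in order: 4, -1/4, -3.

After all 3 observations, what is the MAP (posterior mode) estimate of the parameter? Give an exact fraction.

obs 1: x=4 → posterior Inverse-Gamma(19/6, 107/3)
obs 2: x=-1/4 → posterior Inverse-Gamma(11/3, 4099/96)
obs 3: x=-3 → posterior Inverse-Gamma(25/6, 4147/96)

4147/496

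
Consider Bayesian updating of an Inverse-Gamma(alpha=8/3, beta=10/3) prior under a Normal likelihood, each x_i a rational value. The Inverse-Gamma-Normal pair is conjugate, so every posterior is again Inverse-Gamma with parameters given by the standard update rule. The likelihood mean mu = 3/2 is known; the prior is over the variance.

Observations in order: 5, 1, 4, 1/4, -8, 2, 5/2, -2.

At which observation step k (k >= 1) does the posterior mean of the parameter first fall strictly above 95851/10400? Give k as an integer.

k = 5

obs 1: x=5 → posterior Inverse-Gamma(19/6, 227/24)
obs 2: x=1 → posterior Inverse-Gamma(11/3, 115/12)
obs 3: x=4 → posterior Inverse-Gamma(25/6, 305/24)
obs 4: x=1/4 → posterior Inverse-Gamma(14/3, 1295/96)
obs 5: x=-8 → posterior Inverse-Gamma(31/6, 5627/96)
obs 6: x=2 → posterior Inverse-Gamma(17/3, 5639/96)
obs 7: x=5/2 → posterior Inverse-Gamma(37/6, 5687/96)
obs 8: x=-2 → posterior Inverse-Gamma(20/3, 6275/96)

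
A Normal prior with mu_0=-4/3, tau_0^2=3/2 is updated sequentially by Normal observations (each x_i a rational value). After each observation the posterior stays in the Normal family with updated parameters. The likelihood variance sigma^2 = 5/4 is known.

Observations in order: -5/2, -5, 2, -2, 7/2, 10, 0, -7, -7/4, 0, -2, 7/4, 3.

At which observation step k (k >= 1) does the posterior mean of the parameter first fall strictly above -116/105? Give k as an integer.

k = 5

obs 1: x=-5/2 → posterior Normal(-65/33, 15/22)
obs 2: x=-5 → posterior Normal(-155/51, 15/34)
obs 3: x=2 → posterior Normal(-119/69, 15/46)
obs 4: x=-2 → posterior Normal(-155/87, 15/58)
obs 5: x=7/2 → posterior Normal(-92/105, 3/14)
obs 6: x=10 → posterior Normal(88/123, 15/82)
obs 7: x=0 → posterior Normal(88/141, 15/94)
obs 8: x=-7 → posterior Normal(-38/159, 15/106)
obs 9: x=-7/4 → posterior Normal(-139/354, 15/118)
obs 10: x=0 → posterior Normal(-139/390, 3/26)
obs 11: x=-2 → posterior Normal(-211/426, 15/142)
obs 12: x=7/4 → posterior Normal(-74/231, 15/154)
obs 13: x=3 → posterior Normal(-20/249, 15/166)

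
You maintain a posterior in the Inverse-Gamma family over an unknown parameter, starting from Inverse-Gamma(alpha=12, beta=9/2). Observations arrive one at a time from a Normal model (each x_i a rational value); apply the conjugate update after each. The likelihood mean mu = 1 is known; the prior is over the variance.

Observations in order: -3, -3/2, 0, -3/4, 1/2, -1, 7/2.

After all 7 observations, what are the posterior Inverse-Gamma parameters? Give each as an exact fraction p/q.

alpha=31/2, beta=733/32

obs 1: x=-3 → posterior Inverse-Gamma(25/2, 25/2)
obs 2: x=-3/2 → posterior Inverse-Gamma(13, 125/8)
obs 3: x=0 → posterior Inverse-Gamma(27/2, 129/8)
obs 4: x=-3/4 → posterior Inverse-Gamma(14, 565/32)
obs 5: x=1/2 → posterior Inverse-Gamma(29/2, 569/32)
obs 6: x=-1 → posterior Inverse-Gamma(15, 633/32)
obs 7: x=7/2 → posterior Inverse-Gamma(31/2, 733/32)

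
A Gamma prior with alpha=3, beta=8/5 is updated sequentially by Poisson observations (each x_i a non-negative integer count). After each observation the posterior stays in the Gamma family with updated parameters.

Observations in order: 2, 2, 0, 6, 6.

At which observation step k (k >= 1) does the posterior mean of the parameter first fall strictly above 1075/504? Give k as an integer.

k = 4

obs 1: x=2 → posterior Gamma(5, 13/5)
obs 2: x=2 → posterior Gamma(7, 18/5)
obs 3: x=0 → posterior Gamma(7, 23/5)
obs 4: x=6 → posterior Gamma(13, 28/5)
obs 5: x=6 → posterior Gamma(19, 33/5)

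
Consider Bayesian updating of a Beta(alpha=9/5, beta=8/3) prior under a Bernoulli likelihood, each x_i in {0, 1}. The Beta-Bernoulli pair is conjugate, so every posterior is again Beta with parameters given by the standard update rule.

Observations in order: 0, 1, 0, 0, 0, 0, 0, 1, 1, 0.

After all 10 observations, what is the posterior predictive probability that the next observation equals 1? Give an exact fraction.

72/217

obs 1: x=0 → posterior Beta(9/5, 11/3)
obs 2: x=1 → posterior Beta(14/5, 11/3)
obs 3: x=0 → posterior Beta(14/5, 14/3)
obs 4: x=0 → posterior Beta(14/5, 17/3)
obs 5: x=0 → posterior Beta(14/5, 20/3)
obs 6: x=0 → posterior Beta(14/5, 23/3)
obs 7: x=0 → posterior Beta(14/5, 26/3)
obs 8: x=1 → posterior Beta(19/5, 26/3)
obs 9: x=1 → posterior Beta(24/5, 26/3)
obs 10: x=0 → posterior Beta(24/5, 29/3)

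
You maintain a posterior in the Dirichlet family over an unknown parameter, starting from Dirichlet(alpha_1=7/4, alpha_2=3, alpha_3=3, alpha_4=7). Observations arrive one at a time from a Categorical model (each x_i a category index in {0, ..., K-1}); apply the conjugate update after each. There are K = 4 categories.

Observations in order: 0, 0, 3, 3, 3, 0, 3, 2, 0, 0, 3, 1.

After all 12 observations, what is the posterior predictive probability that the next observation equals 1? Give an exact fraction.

16/107

obs 1: x=0 → posterior Dirichlet(11/4, 3, 3, 7)
obs 2: x=0 → posterior Dirichlet(15/4, 3, 3, 7)
obs 3: x=3 → posterior Dirichlet(15/4, 3, 3, 8)
obs 4: x=3 → posterior Dirichlet(15/4, 3, 3, 9)
obs 5: x=3 → posterior Dirichlet(15/4, 3, 3, 10)
obs 6: x=0 → posterior Dirichlet(19/4, 3, 3, 10)
obs 7: x=3 → posterior Dirichlet(19/4, 3, 3, 11)
obs 8: x=2 → posterior Dirichlet(19/4, 3, 4, 11)
obs 9: x=0 → posterior Dirichlet(23/4, 3, 4, 11)
obs 10: x=0 → posterior Dirichlet(27/4, 3, 4, 11)
obs 11: x=3 → posterior Dirichlet(27/4, 3, 4, 12)
obs 12: x=1 → posterior Dirichlet(27/4, 4, 4, 12)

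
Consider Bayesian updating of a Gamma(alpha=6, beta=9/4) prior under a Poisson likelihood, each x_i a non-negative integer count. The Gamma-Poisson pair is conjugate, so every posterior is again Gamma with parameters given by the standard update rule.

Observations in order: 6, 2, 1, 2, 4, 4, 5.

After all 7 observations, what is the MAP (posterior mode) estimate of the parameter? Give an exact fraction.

obs 1: x=6 → posterior Gamma(12, 13/4)
obs 2: x=2 → posterior Gamma(14, 17/4)
obs 3: x=1 → posterior Gamma(15, 21/4)
obs 4: x=2 → posterior Gamma(17, 25/4)
obs 5: x=4 → posterior Gamma(21, 29/4)
obs 6: x=4 → posterior Gamma(25, 33/4)
obs 7: x=5 → posterior Gamma(30, 37/4)

116/37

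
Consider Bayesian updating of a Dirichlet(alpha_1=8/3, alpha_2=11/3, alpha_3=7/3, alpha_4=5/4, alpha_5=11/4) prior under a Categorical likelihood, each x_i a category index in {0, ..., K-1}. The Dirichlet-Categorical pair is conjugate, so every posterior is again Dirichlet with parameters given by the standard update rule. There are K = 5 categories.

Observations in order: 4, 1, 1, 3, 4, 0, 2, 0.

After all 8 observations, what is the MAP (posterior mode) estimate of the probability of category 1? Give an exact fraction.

obs 1: x=4 → posterior Dirichlet(8/3, 11/3, 7/3, 5/4, 15/4)
obs 2: x=1 → posterior Dirichlet(8/3, 14/3, 7/3, 5/4, 15/4)
obs 3: x=1 → posterior Dirichlet(8/3, 17/3, 7/3, 5/4, 15/4)
obs 4: x=3 → posterior Dirichlet(8/3, 17/3, 7/3, 9/4, 15/4)
obs 5: x=4 → posterior Dirichlet(8/3, 17/3, 7/3, 9/4, 19/4)
obs 6: x=0 → posterior Dirichlet(11/3, 17/3, 7/3, 9/4, 19/4)
obs 7: x=2 → posterior Dirichlet(11/3, 17/3, 10/3, 9/4, 19/4)
obs 8: x=0 → posterior Dirichlet(14/3, 17/3, 10/3, 9/4, 19/4)

14/47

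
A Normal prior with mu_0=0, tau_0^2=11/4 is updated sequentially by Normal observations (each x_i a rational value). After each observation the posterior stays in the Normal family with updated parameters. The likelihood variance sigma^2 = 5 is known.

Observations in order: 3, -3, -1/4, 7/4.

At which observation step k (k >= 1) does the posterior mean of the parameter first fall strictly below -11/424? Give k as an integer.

k = 3

obs 1: x=3 → posterior Normal(33/31, 55/31)
obs 2: x=-3 → posterior Normal(0, 55/42)
obs 3: x=-1/4 → posterior Normal(-11/212, 55/53)
obs 4: x=7/4 → posterior Normal(33/128, 55/64)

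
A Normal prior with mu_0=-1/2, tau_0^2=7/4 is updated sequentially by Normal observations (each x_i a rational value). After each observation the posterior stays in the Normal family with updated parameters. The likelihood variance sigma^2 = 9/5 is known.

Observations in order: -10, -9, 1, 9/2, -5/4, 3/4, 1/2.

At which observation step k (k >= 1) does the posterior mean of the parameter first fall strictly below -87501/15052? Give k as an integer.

obs 1: x=-10 → posterior Normal(-368/71, 63/71)
obs 2: x=-9 → posterior Normal(-683/106, 63/106)
obs 3: x=1 → posterior Normal(-216/47, 21/47)
obs 4: x=9/2 → posterior Normal(-981/352, 63/176)
obs 5: x=-5/4 → posterior Normal(-2137/844, 63/211)
obs 6: x=3/4 → posterior Normal(-254/123, 21/82)
obs 7: x=1/2 → posterior Normal(-981/562, 63/281)

k = 2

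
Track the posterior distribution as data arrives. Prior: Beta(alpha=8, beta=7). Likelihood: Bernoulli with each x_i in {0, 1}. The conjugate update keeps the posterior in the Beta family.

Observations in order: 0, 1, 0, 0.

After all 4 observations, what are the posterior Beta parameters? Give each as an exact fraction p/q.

obs 1: x=0 → posterior Beta(8, 8)
obs 2: x=1 → posterior Beta(9, 8)
obs 3: x=0 → posterior Beta(9, 9)
obs 4: x=0 → posterior Beta(9, 10)

alpha=9, beta=10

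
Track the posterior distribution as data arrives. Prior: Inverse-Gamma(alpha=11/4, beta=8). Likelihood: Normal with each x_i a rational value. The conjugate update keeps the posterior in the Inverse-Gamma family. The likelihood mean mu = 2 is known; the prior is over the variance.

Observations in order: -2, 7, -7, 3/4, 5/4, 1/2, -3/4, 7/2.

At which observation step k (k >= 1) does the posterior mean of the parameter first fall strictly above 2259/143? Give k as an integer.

obs 1: x=-2 → posterior Inverse-Gamma(13/4, 16)
obs 2: x=7 → posterior Inverse-Gamma(15/4, 57/2)
obs 3: x=-7 → posterior Inverse-Gamma(17/4, 69)
obs 4: x=3/4 → posterior Inverse-Gamma(19/4, 2233/32)
obs 5: x=5/4 → posterior Inverse-Gamma(21/4, 1121/16)
obs 6: x=1/2 → posterior Inverse-Gamma(23/4, 1139/16)
obs 7: x=-3/4 → posterior Inverse-Gamma(25/4, 2399/32)
obs 8: x=7/2 → posterior Inverse-Gamma(27/4, 2435/32)

k = 3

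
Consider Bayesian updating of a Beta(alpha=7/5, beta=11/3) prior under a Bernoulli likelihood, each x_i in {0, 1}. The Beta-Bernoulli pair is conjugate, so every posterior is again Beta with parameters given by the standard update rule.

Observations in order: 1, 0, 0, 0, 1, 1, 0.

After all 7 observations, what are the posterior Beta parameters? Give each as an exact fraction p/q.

obs 1: x=1 → posterior Beta(12/5, 11/3)
obs 2: x=0 → posterior Beta(12/5, 14/3)
obs 3: x=0 → posterior Beta(12/5, 17/3)
obs 4: x=0 → posterior Beta(12/5, 20/3)
obs 5: x=1 → posterior Beta(17/5, 20/3)
obs 6: x=1 → posterior Beta(22/5, 20/3)
obs 7: x=0 → posterior Beta(22/5, 23/3)

alpha=22/5, beta=23/3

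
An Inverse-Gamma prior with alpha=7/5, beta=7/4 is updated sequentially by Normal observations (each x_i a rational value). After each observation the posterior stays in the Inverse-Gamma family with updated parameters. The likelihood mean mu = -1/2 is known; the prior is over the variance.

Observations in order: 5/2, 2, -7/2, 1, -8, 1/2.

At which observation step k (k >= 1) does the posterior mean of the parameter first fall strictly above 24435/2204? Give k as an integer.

k = 5

obs 1: x=5/2 → posterior Inverse-Gamma(19/10, 25/4)
obs 2: x=2 → posterior Inverse-Gamma(12/5, 75/8)
obs 3: x=-7/2 → posterior Inverse-Gamma(29/10, 111/8)
obs 4: x=1 → posterior Inverse-Gamma(17/5, 15)
obs 5: x=-8 → posterior Inverse-Gamma(39/10, 345/8)
obs 6: x=1/2 → posterior Inverse-Gamma(22/5, 349/8)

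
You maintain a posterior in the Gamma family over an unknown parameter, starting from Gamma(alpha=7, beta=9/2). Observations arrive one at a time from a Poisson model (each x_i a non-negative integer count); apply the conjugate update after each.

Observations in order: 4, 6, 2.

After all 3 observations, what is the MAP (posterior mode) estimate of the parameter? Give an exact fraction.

obs 1: x=4 → posterior Gamma(11, 11/2)
obs 2: x=6 → posterior Gamma(17, 13/2)
obs 3: x=2 → posterior Gamma(19, 15/2)

12/5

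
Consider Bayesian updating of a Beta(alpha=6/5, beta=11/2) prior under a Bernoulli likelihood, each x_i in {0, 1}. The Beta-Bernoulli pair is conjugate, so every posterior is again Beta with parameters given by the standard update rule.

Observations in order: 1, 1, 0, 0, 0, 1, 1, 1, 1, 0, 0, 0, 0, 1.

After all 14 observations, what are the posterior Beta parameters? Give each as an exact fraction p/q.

alpha=41/5, beta=25/2

obs 1: x=1 → posterior Beta(11/5, 11/2)
obs 2: x=1 → posterior Beta(16/5, 11/2)
obs 3: x=0 → posterior Beta(16/5, 13/2)
obs 4: x=0 → posterior Beta(16/5, 15/2)
obs 5: x=0 → posterior Beta(16/5, 17/2)
obs 6: x=1 → posterior Beta(21/5, 17/2)
obs 7: x=1 → posterior Beta(26/5, 17/2)
obs 8: x=1 → posterior Beta(31/5, 17/2)
obs 9: x=1 → posterior Beta(36/5, 17/2)
obs 10: x=0 → posterior Beta(36/5, 19/2)
obs 11: x=0 → posterior Beta(36/5, 21/2)
obs 12: x=0 → posterior Beta(36/5, 23/2)
obs 13: x=0 → posterior Beta(36/5, 25/2)
obs 14: x=1 → posterior Beta(41/5, 25/2)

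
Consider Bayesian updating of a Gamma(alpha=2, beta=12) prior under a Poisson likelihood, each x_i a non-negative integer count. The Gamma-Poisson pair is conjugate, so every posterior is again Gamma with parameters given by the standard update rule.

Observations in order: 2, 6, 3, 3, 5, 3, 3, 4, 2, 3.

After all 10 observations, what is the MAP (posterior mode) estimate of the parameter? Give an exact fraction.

35/22

obs 1: x=2 → posterior Gamma(4, 13)
obs 2: x=6 → posterior Gamma(10, 14)
obs 3: x=3 → posterior Gamma(13, 15)
obs 4: x=3 → posterior Gamma(16, 16)
obs 5: x=5 → posterior Gamma(21, 17)
obs 6: x=3 → posterior Gamma(24, 18)
obs 7: x=3 → posterior Gamma(27, 19)
obs 8: x=4 → posterior Gamma(31, 20)
obs 9: x=2 → posterior Gamma(33, 21)
obs 10: x=3 → posterior Gamma(36, 22)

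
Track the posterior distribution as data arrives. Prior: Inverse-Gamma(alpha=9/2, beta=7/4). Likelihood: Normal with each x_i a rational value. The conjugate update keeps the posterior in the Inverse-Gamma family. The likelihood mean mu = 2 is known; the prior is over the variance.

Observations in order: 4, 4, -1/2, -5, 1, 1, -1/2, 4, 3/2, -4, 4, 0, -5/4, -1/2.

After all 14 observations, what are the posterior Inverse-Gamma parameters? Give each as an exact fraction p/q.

obs 1: x=4 → posterior Inverse-Gamma(5, 15/4)
obs 2: x=4 → posterior Inverse-Gamma(11/2, 23/4)
obs 3: x=-1/2 → posterior Inverse-Gamma(6, 71/8)
obs 4: x=-5 → posterior Inverse-Gamma(13/2, 267/8)
obs 5: x=1 → posterior Inverse-Gamma(7, 271/8)
obs 6: x=1 → posterior Inverse-Gamma(15/2, 275/8)
obs 7: x=-1/2 → posterior Inverse-Gamma(8, 75/2)
obs 8: x=4 → posterior Inverse-Gamma(17/2, 79/2)
obs 9: x=3/2 → posterior Inverse-Gamma(9, 317/8)
obs 10: x=-4 → posterior Inverse-Gamma(19/2, 461/8)
obs 11: x=4 → posterior Inverse-Gamma(10, 477/8)
obs 12: x=0 → posterior Inverse-Gamma(21/2, 493/8)
obs 13: x=-5/4 → posterior Inverse-Gamma(11, 2141/32)
obs 14: x=-1/2 → posterior Inverse-Gamma(23/2, 2241/32)

alpha=23/2, beta=2241/32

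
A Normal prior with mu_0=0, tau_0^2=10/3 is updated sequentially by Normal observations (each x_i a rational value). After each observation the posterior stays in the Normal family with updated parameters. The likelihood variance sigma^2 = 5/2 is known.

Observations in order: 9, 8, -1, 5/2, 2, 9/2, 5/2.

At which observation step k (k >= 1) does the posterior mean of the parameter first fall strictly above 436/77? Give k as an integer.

k = 2

obs 1: x=9 → posterior Normal(36/7, 10/7)
obs 2: x=8 → posterior Normal(68/11, 10/11)
obs 3: x=-1 → posterior Normal(64/15, 2/3)
obs 4: x=5/2 → posterior Normal(74/19, 10/19)
obs 5: x=2 → posterior Normal(82/23, 10/23)
obs 6: x=9/2 → posterior Normal(100/27, 10/27)
obs 7: x=5/2 → posterior Normal(110/31, 10/31)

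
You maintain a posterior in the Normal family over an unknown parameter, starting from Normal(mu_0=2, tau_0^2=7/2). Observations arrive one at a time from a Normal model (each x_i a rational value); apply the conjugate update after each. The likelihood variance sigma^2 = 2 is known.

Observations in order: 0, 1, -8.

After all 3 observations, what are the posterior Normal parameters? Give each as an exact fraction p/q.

obs 1: x=0 → posterior Normal(8/11, 14/11)
obs 2: x=1 → posterior Normal(5/6, 7/9)
obs 3: x=-8 → posterior Normal(-41/25, 14/25)

mu_0=-41/25, tau_0^2=14/25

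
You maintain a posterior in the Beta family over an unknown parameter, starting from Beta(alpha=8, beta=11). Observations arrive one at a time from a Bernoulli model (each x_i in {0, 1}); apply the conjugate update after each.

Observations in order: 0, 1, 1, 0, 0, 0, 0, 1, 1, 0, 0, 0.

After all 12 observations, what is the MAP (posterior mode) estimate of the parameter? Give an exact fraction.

11/29

obs 1: x=0 → posterior Beta(8, 12)
obs 2: x=1 → posterior Beta(9, 12)
obs 3: x=1 → posterior Beta(10, 12)
obs 4: x=0 → posterior Beta(10, 13)
obs 5: x=0 → posterior Beta(10, 14)
obs 6: x=0 → posterior Beta(10, 15)
obs 7: x=0 → posterior Beta(10, 16)
obs 8: x=1 → posterior Beta(11, 16)
obs 9: x=1 → posterior Beta(12, 16)
obs 10: x=0 → posterior Beta(12, 17)
obs 11: x=0 → posterior Beta(12, 18)
obs 12: x=0 → posterior Beta(12, 19)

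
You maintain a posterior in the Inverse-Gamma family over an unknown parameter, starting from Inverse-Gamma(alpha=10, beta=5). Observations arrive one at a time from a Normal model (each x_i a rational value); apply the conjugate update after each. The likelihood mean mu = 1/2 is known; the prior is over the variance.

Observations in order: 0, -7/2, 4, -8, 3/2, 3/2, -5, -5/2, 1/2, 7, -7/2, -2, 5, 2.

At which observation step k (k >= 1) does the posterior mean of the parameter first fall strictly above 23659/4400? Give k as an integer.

obs 1: x=0 → posterior Inverse-Gamma(21/2, 41/8)
obs 2: x=-7/2 → posterior Inverse-Gamma(11, 105/8)
obs 3: x=4 → posterior Inverse-Gamma(23/2, 77/4)
obs 4: x=-8 → posterior Inverse-Gamma(12, 443/8)
obs 5: x=3/2 → posterior Inverse-Gamma(25/2, 447/8)
obs 6: x=3/2 → posterior Inverse-Gamma(13, 451/8)
obs 7: x=-5 → posterior Inverse-Gamma(27/2, 143/2)
obs 8: x=-5/2 → posterior Inverse-Gamma(14, 76)
obs 9: x=1/2 → posterior Inverse-Gamma(29/2, 76)
obs 10: x=7 → posterior Inverse-Gamma(15, 777/8)
obs 11: x=-7/2 → posterior Inverse-Gamma(31/2, 841/8)
obs 12: x=-2 → posterior Inverse-Gamma(16, 433/4)
obs 13: x=5 → posterior Inverse-Gamma(33/2, 947/8)
obs 14: x=2 → posterior Inverse-Gamma(17, 239/2)

k = 7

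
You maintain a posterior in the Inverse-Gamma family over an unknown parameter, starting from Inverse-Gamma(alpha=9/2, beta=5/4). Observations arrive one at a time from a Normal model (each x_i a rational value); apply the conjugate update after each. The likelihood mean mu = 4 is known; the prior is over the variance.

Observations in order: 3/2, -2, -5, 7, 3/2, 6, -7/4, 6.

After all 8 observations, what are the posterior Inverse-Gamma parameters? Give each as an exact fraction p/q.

alpha=17/2, beta=2913/32

obs 1: x=3/2 → posterior Inverse-Gamma(5, 35/8)
obs 2: x=-2 → posterior Inverse-Gamma(11/2, 179/8)
obs 3: x=-5 → posterior Inverse-Gamma(6, 503/8)
obs 4: x=7 → posterior Inverse-Gamma(13/2, 539/8)
obs 5: x=3/2 → posterior Inverse-Gamma(7, 141/2)
obs 6: x=6 → posterior Inverse-Gamma(15/2, 145/2)
obs 7: x=-7/4 → posterior Inverse-Gamma(8, 2849/32)
obs 8: x=6 → posterior Inverse-Gamma(17/2, 2913/32)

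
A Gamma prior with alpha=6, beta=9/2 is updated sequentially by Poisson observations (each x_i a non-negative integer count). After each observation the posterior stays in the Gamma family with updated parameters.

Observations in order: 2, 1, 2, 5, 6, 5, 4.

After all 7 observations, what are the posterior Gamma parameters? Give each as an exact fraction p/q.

obs 1: x=2 → posterior Gamma(8, 11/2)
obs 2: x=1 → posterior Gamma(9, 13/2)
obs 3: x=2 → posterior Gamma(11, 15/2)
obs 4: x=5 → posterior Gamma(16, 17/2)
obs 5: x=6 → posterior Gamma(22, 19/2)
obs 6: x=5 → posterior Gamma(27, 21/2)
obs 7: x=4 → posterior Gamma(31, 23/2)

alpha=31, beta=23/2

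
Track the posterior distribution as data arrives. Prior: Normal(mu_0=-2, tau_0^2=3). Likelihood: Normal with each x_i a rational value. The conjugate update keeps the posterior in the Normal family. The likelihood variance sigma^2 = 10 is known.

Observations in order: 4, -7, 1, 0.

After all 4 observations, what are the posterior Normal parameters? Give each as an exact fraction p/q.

mu_0=-13/11, tau_0^2=15/11

obs 1: x=4 → posterior Normal(-8/13, 30/13)
obs 2: x=-7 → posterior Normal(-29/16, 15/8)
obs 3: x=1 → posterior Normal(-26/19, 30/19)
obs 4: x=0 → posterior Normal(-13/11, 15/11)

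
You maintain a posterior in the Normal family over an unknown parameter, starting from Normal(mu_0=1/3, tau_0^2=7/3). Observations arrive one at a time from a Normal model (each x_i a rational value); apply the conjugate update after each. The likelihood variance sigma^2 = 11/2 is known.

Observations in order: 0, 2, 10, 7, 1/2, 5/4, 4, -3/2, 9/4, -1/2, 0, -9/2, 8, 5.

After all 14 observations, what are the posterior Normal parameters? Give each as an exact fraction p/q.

mu_0=480/229, tau_0^2=77/229

obs 1: x=0 → posterior Normal(11/47, 77/47)
obs 2: x=2 → posterior Normal(39/61, 77/61)
obs 3: x=10 → posterior Normal(179/75, 77/75)
obs 4: x=7 → posterior Normal(277/89, 77/89)
obs 5: x=1/2 → posterior Normal(284/103, 77/103)
obs 6: x=5/4 → posterior Normal(67/26, 77/117)
obs 7: x=4 → posterior Normal(715/262, 77/131)
obs 8: x=-3/2 → posterior Normal(673/290, 77/145)
obs 9: x=9/4 → posterior Normal(368/159, 77/159)
obs 10: x=-1/2 → posterior Normal(361/173, 77/173)
obs 11: x=0 → posterior Normal(361/187, 7/17)
obs 12: x=-9/2 → posterior Normal(298/201, 77/201)
obs 13: x=8 → posterior Normal(82/43, 77/215)
obs 14: x=5 → posterior Normal(480/229, 77/229)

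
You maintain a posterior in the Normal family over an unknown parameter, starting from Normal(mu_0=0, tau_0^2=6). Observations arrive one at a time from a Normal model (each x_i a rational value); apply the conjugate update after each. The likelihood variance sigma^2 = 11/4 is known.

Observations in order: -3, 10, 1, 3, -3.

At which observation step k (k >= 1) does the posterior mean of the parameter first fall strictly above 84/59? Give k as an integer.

obs 1: x=-3 → posterior Normal(-72/35, 66/35)
obs 2: x=10 → posterior Normal(168/59, 66/59)
obs 3: x=1 → posterior Normal(192/83, 66/83)
obs 4: x=3 → posterior Normal(264/107, 66/107)
obs 5: x=-3 → posterior Normal(192/131, 66/131)

k = 2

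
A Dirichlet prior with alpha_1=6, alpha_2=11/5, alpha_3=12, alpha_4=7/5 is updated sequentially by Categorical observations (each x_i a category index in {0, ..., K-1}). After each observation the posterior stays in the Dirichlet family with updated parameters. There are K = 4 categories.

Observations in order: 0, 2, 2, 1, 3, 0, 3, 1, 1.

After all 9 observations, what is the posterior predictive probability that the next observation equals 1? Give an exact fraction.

obs 1: x=0 → posterior Dirichlet(7, 11/5, 12, 7/5)
obs 2: x=2 → posterior Dirichlet(7, 11/5, 13, 7/5)
obs 3: x=2 → posterior Dirichlet(7, 11/5, 14, 7/5)
obs 4: x=1 → posterior Dirichlet(7, 16/5, 14, 7/5)
obs 5: x=3 → posterior Dirichlet(7, 16/5, 14, 12/5)
obs 6: x=0 → posterior Dirichlet(8, 16/5, 14, 12/5)
obs 7: x=3 → posterior Dirichlet(8, 16/5, 14, 17/5)
obs 8: x=1 → posterior Dirichlet(8, 21/5, 14, 17/5)
obs 9: x=1 → posterior Dirichlet(8, 26/5, 14, 17/5)

26/153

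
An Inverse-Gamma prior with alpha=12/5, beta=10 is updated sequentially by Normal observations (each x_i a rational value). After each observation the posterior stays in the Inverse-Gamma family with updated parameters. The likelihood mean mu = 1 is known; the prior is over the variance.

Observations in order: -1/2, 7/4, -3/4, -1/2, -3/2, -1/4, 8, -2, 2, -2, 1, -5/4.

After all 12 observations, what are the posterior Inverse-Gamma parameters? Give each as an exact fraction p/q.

alpha=42/5, beta=109/2

obs 1: x=-1/2 → posterior Inverse-Gamma(29/10, 89/8)
obs 2: x=7/4 → posterior Inverse-Gamma(17/5, 365/32)
obs 3: x=-3/4 → posterior Inverse-Gamma(39/10, 207/16)
obs 4: x=-1/2 → posterior Inverse-Gamma(22/5, 225/16)
obs 5: x=-3/2 → posterior Inverse-Gamma(49/10, 275/16)
obs 6: x=-1/4 → posterior Inverse-Gamma(27/5, 575/32)
obs 7: x=8 → posterior Inverse-Gamma(59/10, 1359/32)
obs 8: x=-2 → posterior Inverse-Gamma(32/5, 1503/32)
obs 9: x=2 → posterior Inverse-Gamma(69/10, 1519/32)
obs 10: x=-2 → posterior Inverse-Gamma(37/5, 1663/32)
obs 11: x=1 → posterior Inverse-Gamma(79/10, 1663/32)
obs 12: x=-5/4 → posterior Inverse-Gamma(42/5, 109/2)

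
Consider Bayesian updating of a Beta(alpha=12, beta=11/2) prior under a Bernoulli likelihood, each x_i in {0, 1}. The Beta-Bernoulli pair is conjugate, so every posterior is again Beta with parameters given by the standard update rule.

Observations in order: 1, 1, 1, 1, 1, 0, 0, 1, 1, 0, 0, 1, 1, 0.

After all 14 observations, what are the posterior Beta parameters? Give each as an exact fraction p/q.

obs 1: x=1 → posterior Beta(13, 11/2)
obs 2: x=1 → posterior Beta(14, 11/2)
obs 3: x=1 → posterior Beta(15, 11/2)
obs 4: x=1 → posterior Beta(16, 11/2)
obs 5: x=1 → posterior Beta(17, 11/2)
obs 6: x=0 → posterior Beta(17, 13/2)
obs 7: x=0 → posterior Beta(17, 15/2)
obs 8: x=1 → posterior Beta(18, 15/2)
obs 9: x=1 → posterior Beta(19, 15/2)
obs 10: x=0 → posterior Beta(19, 17/2)
obs 11: x=0 → posterior Beta(19, 19/2)
obs 12: x=1 → posterior Beta(20, 19/2)
obs 13: x=1 → posterior Beta(21, 19/2)
obs 14: x=0 → posterior Beta(21, 21/2)

alpha=21, beta=21/2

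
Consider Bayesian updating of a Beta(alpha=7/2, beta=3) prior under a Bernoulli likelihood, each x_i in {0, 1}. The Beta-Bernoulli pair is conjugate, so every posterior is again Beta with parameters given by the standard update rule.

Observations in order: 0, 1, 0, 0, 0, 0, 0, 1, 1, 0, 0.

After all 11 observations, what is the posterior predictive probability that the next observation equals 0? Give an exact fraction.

22/35

obs 1: x=0 → posterior Beta(7/2, 4)
obs 2: x=1 → posterior Beta(9/2, 4)
obs 3: x=0 → posterior Beta(9/2, 5)
obs 4: x=0 → posterior Beta(9/2, 6)
obs 5: x=0 → posterior Beta(9/2, 7)
obs 6: x=0 → posterior Beta(9/2, 8)
obs 7: x=0 → posterior Beta(9/2, 9)
obs 8: x=1 → posterior Beta(11/2, 9)
obs 9: x=1 → posterior Beta(13/2, 9)
obs 10: x=0 → posterior Beta(13/2, 10)
obs 11: x=0 → posterior Beta(13/2, 11)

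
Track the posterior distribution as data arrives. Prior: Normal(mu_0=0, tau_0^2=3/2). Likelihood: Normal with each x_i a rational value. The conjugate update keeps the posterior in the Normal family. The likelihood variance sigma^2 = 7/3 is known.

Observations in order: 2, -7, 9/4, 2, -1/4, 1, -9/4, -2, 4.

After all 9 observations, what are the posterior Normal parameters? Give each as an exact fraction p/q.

obs 1: x=2 → posterior Normal(18/23, 21/23)
obs 2: x=-7 → posterior Normal(-45/32, 21/32)
obs 3: x=9/4 → posterior Normal(-99/164, 21/41)
obs 4: x=2 → posterior Normal(-27/200, 21/50)
obs 5: x=-1/4 → posterior Normal(-9/59, 21/59)
obs 6: x=1 → posterior Normal(0, 21/68)
obs 7: x=-9/4 → posterior Normal(-81/308, 3/11)
obs 8: x=-2 → posterior Normal(-153/344, 21/86)
obs 9: x=4 → posterior Normal(-9/380, 21/95)

mu_0=-9/380, tau_0^2=21/95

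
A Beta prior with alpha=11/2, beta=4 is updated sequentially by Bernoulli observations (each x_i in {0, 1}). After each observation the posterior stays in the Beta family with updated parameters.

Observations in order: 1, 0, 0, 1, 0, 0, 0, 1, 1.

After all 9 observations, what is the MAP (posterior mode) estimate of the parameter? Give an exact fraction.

obs 1: x=1 → posterior Beta(13/2, 4)
obs 2: x=0 → posterior Beta(13/2, 5)
obs 3: x=0 → posterior Beta(13/2, 6)
obs 4: x=1 → posterior Beta(15/2, 6)
obs 5: x=0 → posterior Beta(15/2, 7)
obs 6: x=0 → posterior Beta(15/2, 8)
obs 7: x=0 → posterior Beta(15/2, 9)
obs 8: x=1 → posterior Beta(17/2, 9)
obs 9: x=1 → posterior Beta(19/2, 9)

17/33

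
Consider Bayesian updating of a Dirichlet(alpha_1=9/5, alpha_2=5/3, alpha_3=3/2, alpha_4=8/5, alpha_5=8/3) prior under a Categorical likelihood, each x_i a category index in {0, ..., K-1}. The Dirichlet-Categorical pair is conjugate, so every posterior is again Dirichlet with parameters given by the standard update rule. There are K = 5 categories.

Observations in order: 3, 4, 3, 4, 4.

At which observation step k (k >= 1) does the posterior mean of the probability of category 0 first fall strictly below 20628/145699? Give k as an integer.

obs 1: x=3 → posterior Dirichlet(9/5, 5/3, 3/2, 13/5, 8/3)
obs 2: x=4 → posterior Dirichlet(9/5, 5/3, 3/2, 13/5, 11/3)
obs 3: x=3 → posterior Dirichlet(9/5, 5/3, 3/2, 18/5, 11/3)
obs 4: x=4 → posterior Dirichlet(9/5, 5/3, 3/2, 18/5, 14/3)
obs 5: x=4 → posterior Dirichlet(9/5, 5/3, 3/2, 18/5, 17/3)

k = 4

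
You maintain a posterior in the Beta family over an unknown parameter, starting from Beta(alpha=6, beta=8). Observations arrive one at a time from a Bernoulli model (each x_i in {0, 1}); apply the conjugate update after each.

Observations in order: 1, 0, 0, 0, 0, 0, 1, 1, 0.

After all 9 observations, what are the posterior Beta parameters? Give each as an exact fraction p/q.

alpha=9, beta=14

obs 1: x=1 → posterior Beta(7, 8)
obs 2: x=0 → posterior Beta(7, 9)
obs 3: x=0 → posterior Beta(7, 10)
obs 4: x=0 → posterior Beta(7, 11)
obs 5: x=0 → posterior Beta(7, 12)
obs 6: x=0 → posterior Beta(7, 13)
obs 7: x=1 → posterior Beta(8, 13)
obs 8: x=1 → posterior Beta(9, 13)
obs 9: x=0 → posterior Beta(9, 14)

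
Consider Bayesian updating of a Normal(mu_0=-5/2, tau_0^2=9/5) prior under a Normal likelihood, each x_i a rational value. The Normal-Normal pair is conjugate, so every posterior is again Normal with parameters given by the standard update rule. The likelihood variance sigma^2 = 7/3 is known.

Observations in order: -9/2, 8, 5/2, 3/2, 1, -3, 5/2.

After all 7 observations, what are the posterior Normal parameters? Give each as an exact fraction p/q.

mu_0=257/448, tau_0^2=9/32

obs 1: x=-9/2 → posterior Normal(-209/62, 63/62)
obs 2: x=8 → posterior Normal(7/89, 63/89)
obs 3: x=5/2 → posterior Normal(149/232, 63/116)
obs 4: x=3/2 → posterior Normal(115/143, 63/143)
obs 5: x=1 → posterior Normal(71/85, 63/170)
obs 6: x=-3 → posterior Normal(61/197, 63/197)
obs 7: x=5/2 → posterior Normal(257/448, 9/32)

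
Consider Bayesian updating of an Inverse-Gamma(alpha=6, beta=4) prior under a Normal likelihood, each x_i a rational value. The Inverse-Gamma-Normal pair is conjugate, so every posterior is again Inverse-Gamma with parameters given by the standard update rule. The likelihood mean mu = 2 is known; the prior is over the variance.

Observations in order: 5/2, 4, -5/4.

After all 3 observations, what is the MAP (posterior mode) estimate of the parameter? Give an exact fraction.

obs 1: x=5/2 → posterior Inverse-Gamma(13/2, 33/8)
obs 2: x=4 → posterior Inverse-Gamma(7, 49/8)
obs 3: x=-5/4 → posterior Inverse-Gamma(15/2, 365/32)

365/272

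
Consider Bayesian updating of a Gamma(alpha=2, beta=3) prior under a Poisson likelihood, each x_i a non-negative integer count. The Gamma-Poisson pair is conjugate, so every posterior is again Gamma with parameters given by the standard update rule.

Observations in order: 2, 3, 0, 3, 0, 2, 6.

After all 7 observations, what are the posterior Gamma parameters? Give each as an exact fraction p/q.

alpha=18, beta=10

obs 1: x=2 → posterior Gamma(4, 4)
obs 2: x=3 → posterior Gamma(7, 5)
obs 3: x=0 → posterior Gamma(7, 6)
obs 4: x=3 → posterior Gamma(10, 7)
obs 5: x=0 → posterior Gamma(10, 8)
obs 6: x=2 → posterior Gamma(12, 9)
obs 7: x=6 → posterior Gamma(18, 10)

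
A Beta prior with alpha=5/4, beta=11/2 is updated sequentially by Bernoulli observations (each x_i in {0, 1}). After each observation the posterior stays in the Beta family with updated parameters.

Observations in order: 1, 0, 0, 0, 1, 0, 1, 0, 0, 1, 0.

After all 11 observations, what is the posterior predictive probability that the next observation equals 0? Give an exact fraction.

obs 1: x=1 → posterior Beta(9/4, 11/2)
obs 2: x=0 → posterior Beta(9/4, 13/2)
obs 3: x=0 → posterior Beta(9/4, 15/2)
obs 4: x=0 → posterior Beta(9/4, 17/2)
obs 5: x=1 → posterior Beta(13/4, 17/2)
obs 6: x=0 → posterior Beta(13/4, 19/2)
obs 7: x=1 → posterior Beta(17/4, 19/2)
obs 8: x=0 → posterior Beta(17/4, 21/2)
obs 9: x=0 → posterior Beta(17/4, 23/2)
obs 10: x=1 → posterior Beta(21/4, 23/2)
obs 11: x=0 → posterior Beta(21/4, 25/2)

50/71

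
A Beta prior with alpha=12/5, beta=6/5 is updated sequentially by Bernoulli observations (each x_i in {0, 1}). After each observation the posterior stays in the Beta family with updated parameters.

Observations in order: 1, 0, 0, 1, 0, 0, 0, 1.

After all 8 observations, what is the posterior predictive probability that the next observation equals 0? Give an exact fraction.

31/58

obs 1: x=1 → posterior Beta(17/5, 6/5)
obs 2: x=0 → posterior Beta(17/5, 11/5)
obs 3: x=0 → posterior Beta(17/5, 16/5)
obs 4: x=1 → posterior Beta(22/5, 16/5)
obs 5: x=0 → posterior Beta(22/5, 21/5)
obs 6: x=0 → posterior Beta(22/5, 26/5)
obs 7: x=0 → posterior Beta(22/5, 31/5)
obs 8: x=1 → posterior Beta(27/5, 31/5)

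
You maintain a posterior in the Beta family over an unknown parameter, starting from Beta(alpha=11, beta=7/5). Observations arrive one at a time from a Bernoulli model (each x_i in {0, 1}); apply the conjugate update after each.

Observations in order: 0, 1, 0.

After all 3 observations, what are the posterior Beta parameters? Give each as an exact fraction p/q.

obs 1: x=0 → posterior Beta(11, 12/5)
obs 2: x=1 → posterior Beta(12, 12/5)
obs 3: x=0 → posterior Beta(12, 17/5)

alpha=12, beta=17/5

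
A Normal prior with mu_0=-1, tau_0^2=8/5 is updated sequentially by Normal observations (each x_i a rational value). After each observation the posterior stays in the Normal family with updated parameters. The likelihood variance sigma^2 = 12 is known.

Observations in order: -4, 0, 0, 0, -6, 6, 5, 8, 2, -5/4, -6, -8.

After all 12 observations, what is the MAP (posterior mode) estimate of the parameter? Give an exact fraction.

-47/78

obs 1: x=-4 → posterior Normal(-23/17, 24/17)
obs 2: x=0 → posterior Normal(-23/19, 24/19)
obs 3: x=0 → posterior Normal(-23/21, 8/7)
obs 4: x=0 → posterior Normal(-1, 24/23)
obs 5: x=-6 → posterior Normal(-7/5, 24/25)
obs 6: x=6 → posterior Normal(-23/27, 8/9)
obs 7: x=5 → posterior Normal(-13/29, 24/29)
obs 8: x=8 → posterior Normal(3/31, 24/31)
obs 9: x=2 → posterior Normal(7/33, 8/11)
obs 10: x=-5/4 → posterior Normal(9/70, 24/35)
obs 11: x=-6 → posterior Normal(-15/74, 24/37)
obs 12: x=-8 → posterior Normal(-47/78, 8/13)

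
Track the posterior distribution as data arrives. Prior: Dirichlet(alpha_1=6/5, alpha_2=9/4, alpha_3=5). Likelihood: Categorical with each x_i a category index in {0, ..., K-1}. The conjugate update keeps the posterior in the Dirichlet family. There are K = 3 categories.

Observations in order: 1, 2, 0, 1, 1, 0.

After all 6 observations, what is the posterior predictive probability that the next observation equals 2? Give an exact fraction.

120/289

obs 1: x=1 → posterior Dirichlet(6/5, 13/4, 5)
obs 2: x=2 → posterior Dirichlet(6/5, 13/4, 6)
obs 3: x=0 → posterior Dirichlet(11/5, 13/4, 6)
obs 4: x=1 → posterior Dirichlet(11/5, 17/4, 6)
obs 5: x=1 → posterior Dirichlet(11/5, 21/4, 6)
obs 6: x=0 → posterior Dirichlet(16/5, 21/4, 6)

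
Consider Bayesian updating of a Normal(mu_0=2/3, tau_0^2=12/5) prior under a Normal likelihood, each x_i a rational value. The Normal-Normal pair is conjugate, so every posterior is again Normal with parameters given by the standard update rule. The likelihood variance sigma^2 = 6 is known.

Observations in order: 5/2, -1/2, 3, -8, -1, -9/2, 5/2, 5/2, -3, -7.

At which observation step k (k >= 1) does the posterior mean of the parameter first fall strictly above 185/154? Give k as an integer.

obs 1: x=5/2 → posterior Normal(25/21, 12/7)
obs 2: x=-1/2 → posterior Normal(22/27, 4/3)
obs 3: x=3 → posterior Normal(40/33, 12/11)
obs 4: x=-8 → posterior Normal(-8/39, 12/13)
obs 5: x=-1 → posterior Normal(-14/45, 4/5)
obs 6: x=-9/2 → posterior Normal(-41/51, 12/17)
obs 7: x=5/2 → posterior Normal(-26/57, 12/19)
obs 8: x=5/2 → posterior Normal(-11/63, 4/7)
obs 9: x=-3 → posterior Normal(-29/69, 12/23)
obs 10: x=-7 → posterior Normal(-71/75, 12/25)

k = 3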